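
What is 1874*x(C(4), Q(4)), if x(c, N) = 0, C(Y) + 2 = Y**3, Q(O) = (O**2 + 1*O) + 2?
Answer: 0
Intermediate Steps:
Q(O) = 2 + O + O**2 (Q(O) = (O**2 + O) + 2 = (O + O**2) + 2 = 2 + O + O**2)
C(Y) = -2 + Y**3
1874*x(C(4), Q(4)) = 1874*0 = 0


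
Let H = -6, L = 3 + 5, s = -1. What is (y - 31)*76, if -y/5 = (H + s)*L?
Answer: 18924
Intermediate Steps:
L = 8
y = 280 (y = -5*(-6 - 1)*8 = -(-35)*8 = -5*(-56) = 280)
(y - 31)*76 = (280 - 31)*76 = 249*76 = 18924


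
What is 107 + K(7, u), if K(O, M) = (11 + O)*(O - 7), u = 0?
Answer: 107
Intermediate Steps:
K(O, M) = (-7 + O)*(11 + O) (K(O, M) = (11 + O)*(-7 + O) = (-7 + O)*(11 + O))
107 + K(7, u) = 107 + (-77 + 7² + 4*7) = 107 + (-77 + 49 + 28) = 107 + 0 = 107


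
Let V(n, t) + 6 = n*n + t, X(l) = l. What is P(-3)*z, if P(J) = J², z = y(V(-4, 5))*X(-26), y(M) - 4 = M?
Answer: -4446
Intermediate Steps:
V(n, t) = -6 + t + n² (V(n, t) = -6 + (n*n + t) = -6 + (n² + t) = -6 + (t + n²) = -6 + t + n²)
y(M) = 4 + M
z = -494 (z = (4 + (-6 + 5 + (-4)²))*(-26) = (4 + (-6 + 5 + 16))*(-26) = (4 + 15)*(-26) = 19*(-26) = -494)
P(-3)*z = (-3)²*(-494) = 9*(-494) = -4446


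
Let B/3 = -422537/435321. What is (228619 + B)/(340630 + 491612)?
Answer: 16586897348/60382069947 ≈ 0.27470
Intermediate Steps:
B = -422537/145107 (B = 3*(-422537/435321) = -422537/145107 ≈ -2.9119)
(228619 + B)/(340630 + 491612) = (228619 - 422537/145107)/(340630 + 491612) = (33173794696/145107)/832242 = (33173794696/145107)*(1/832242) = 16586897348/60382069947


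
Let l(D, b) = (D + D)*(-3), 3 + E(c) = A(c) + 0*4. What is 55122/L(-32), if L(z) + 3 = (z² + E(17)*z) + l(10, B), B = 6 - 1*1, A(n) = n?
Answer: 18374/171 ≈ 107.45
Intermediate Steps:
B = 5 (B = 6 - 1 = 5)
E(c) = -3 + c (E(c) = -3 + (c + 0*4) = -3 + (c + 0) = -3 + c)
l(D, b) = -6*D (l(D, b) = (2*D)*(-3) = -6*D)
L(z) = -63 + z² + 14*z (L(z) = -3 + ((z² + (-3 + 17)*z) - 6*10) = -3 + ((z² + 14*z) - 60) = -3 + (-60 + z² + 14*z) = -63 + z² + 14*z)
55122/L(-32) = 55122/(-63 + (-32)² + 14*(-32)) = 55122/(-63 + 1024 - 448) = 55122/513 = 55122*(1/513) = 18374/171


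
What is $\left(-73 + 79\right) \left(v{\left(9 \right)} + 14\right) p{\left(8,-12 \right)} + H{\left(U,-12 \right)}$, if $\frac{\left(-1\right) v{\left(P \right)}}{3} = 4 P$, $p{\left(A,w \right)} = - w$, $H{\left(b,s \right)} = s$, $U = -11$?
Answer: $-6780$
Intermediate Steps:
$v{\left(P \right)} = - 12 P$ ($v{\left(P \right)} = - 3 \cdot 4 P = - 12 P$)
$\left(-73 + 79\right) \left(v{\left(9 \right)} + 14\right) p{\left(8,-12 \right)} + H{\left(U,-12 \right)} = \left(-73 + 79\right) \left(\left(-12\right) 9 + 14\right) \left(\left(-1\right) \left(-12\right)\right) - 12 = 6 \left(-108 + 14\right) 12 - 12 = 6 \left(-94\right) 12 - 12 = \left(-564\right) 12 - 12 = -6768 - 12 = -6780$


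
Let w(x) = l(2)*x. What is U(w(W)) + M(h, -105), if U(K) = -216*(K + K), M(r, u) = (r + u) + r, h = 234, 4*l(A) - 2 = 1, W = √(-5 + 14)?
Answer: -609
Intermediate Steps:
W = 3 (W = √9 = 3)
l(A) = ¾ (l(A) = ½ + (¼)*1 = ½ + ¼ = ¾)
w(x) = 3*x/4
M(r, u) = u + 2*r
U(K) = -432*K
U(w(W)) + M(h, -105) = -324*3 + (-105 + 2*234) = -432*9/4 + (-105 + 468) = -972 + 363 = -609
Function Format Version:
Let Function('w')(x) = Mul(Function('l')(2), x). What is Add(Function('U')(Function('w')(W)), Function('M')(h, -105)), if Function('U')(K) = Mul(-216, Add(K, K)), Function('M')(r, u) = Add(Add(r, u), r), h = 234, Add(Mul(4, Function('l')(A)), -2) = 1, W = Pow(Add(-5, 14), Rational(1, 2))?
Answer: -609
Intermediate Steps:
W = 3 (W = Pow(9, Rational(1, 2)) = 3)
Function('l')(A) = Rational(3, 4) (Function('l')(A) = Add(Rational(1, 2), Mul(Rational(1, 4), 1)) = Add(Rational(1, 2), Rational(1, 4)) = Rational(3, 4))
Function('w')(x) = Mul(Rational(3, 4), x)
Function('M')(r, u) = Add(u, Mul(2, r))
Function('U')(K) = Mul(-432, K) (Function('U')(K) = Mul(-216, Mul(2, K)) = Mul(-432, K))
Add(Function('U')(Function('w')(W)), Function('M')(h, -105)) = Add(Mul(-432, Mul(Rational(3, 4), 3)), Add(-105, Mul(2, 234))) = Add(Mul(-432, Rational(9, 4)), Add(-105, 468)) = Add(-972, 363) = -609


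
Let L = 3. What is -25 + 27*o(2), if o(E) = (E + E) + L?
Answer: 164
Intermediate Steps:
o(E) = 3 + 2*E (o(E) = (E + E) + 3 = 2*E + 3 = 3 + 2*E)
-25 + 27*o(2) = -25 + 27*(3 + 2*2) = -25 + 27*(3 + 4) = -25 + 27*7 = -25 + 189 = 164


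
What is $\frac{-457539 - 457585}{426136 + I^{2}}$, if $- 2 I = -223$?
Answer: $- \frac{3660496}{1754273} \approx -2.0866$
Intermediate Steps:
$I = \frac{223}{2}$ ($I = \left(- \frac{1}{2}\right) \left(-223\right) = \frac{223}{2} \approx 111.5$)
$\frac{-457539 - 457585}{426136 + I^{2}} = \frac{-457539 - 457585}{426136 + \left(\frac{223}{2}\right)^{2}} = - \frac{915124}{426136 + \frac{49729}{4}} = - \frac{915124}{\frac{1754273}{4}} = \left(-915124\right) \frac{4}{1754273} = - \frac{3660496}{1754273}$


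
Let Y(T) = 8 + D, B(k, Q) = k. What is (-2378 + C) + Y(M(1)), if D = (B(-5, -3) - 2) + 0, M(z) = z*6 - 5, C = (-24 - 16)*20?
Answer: -3177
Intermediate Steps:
C = -800 (C = -40*20 = -800)
M(z) = -5 + 6*z (M(z) = 6*z - 5 = -5 + 6*z)
D = -7 (D = (-5 - 2) + 0 = -7 + 0 = -7)
Y(T) = 1 (Y(T) = 8 - 7 = 1)
(-2378 + C) + Y(M(1)) = (-2378 - 800) + 1 = -3178 + 1 = -3177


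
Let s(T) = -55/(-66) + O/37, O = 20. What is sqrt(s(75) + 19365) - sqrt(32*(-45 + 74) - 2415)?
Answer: sqrt(954452370)/222 - I*sqrt(1487) ≈ 139.16 - 38.562*I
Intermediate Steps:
s(T) = 305/222 (s(T) = -55/(-66) + 20/37 = -55*(-1/66) + 20*(1/37) = 5/6 + 20/37 = 305/222)
sqrt(s(75) + 19365) - sqrt(32*(-45 + 74) - 2415) = sqrt(305/222 + 19365) - sqrt(32*(-45 + 74) - 2415) = sqrt(4299335/222) - sqrt(32*29 - 2415) = sqrt(954452370)/222 - sqrt(928 - 2415) = sqrt(954452370)/222 - sqrt(-1487) = sqrt(954452370)/222 - I*sqrt(1487)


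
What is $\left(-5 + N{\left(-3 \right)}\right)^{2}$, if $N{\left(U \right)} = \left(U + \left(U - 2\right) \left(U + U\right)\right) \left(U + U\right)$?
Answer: $27889$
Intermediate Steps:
$N{\left(U \right)} = 2 U \left(U + 2 U \left(-2 + U\right)\right)$ ($N{\left(U \right)} = \left(U + \left(-2 + U\right) 2 U\right) 2 U = \left(U + 2 U \left(-2 + U\right)\right) 2 U = 2 U \left(U + 2 U \left(-2 + U\right)\right)$)
$\left(-5 + N{\left(-3 \right)}\right)^{2} = \left(-5 + \left(-3\right)^{2} \left(-6 + 4 \left(-3\right)\right)\right)^{2} = \left(-5 + 9 \left(-6 - 12\right)\right)^{2} = \left(-5 + 9 \left(-18\right)\right)^{2} = \left(-5 - 162\right)^{2} = \left(-167\right)^{2} = 27889$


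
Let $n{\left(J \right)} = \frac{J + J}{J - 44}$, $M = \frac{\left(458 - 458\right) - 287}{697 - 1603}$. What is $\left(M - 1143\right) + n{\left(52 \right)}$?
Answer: $- \frac{1023493}{906} \approx -1129.7$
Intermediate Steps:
$M = \frac{287}{906}$ ($M = \frac{\left(458 - 458\right) - 287}{-906} = \left(0 - 287\right) \left(- \frac{1}{906}\right) = \left(-287\right) \left(- \frac{1}{906}\right) = \frac{287}{906} \approx 0.31678$)
$n{\left(J \right)} = \frac{2 J}{-44 + J}$
$\left(M - 1143\right) + n{\left(52 \right)} = \left(\frac{287}{906} - 1143\right) + 2 \cdot 52 \frac{1}{-44 + 52} = - \frac{1035271}{906} + 2 \cdot 52 \cdot \frac{1}{8} = - \frac{1035271}{906} + 13 = - \frac{1023493}{906}$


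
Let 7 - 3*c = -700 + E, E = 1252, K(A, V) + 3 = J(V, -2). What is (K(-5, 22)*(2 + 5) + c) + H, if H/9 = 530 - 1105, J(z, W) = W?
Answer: -16175/3 ≈ -5391.7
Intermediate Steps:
K(A, V) = -5 (K(A, V) = -3 - 2 = -5)
c = -545/3 (c = 7/3 - (-700 + 1252)/3 = 7/3 - 1/3*552 = 7/3 - 184 = -545/3 ≈ -181.67)
H = -5175 (H = 9*(530 - 1105) = 9*(-575) = -5175)
(K(-5, 22)*(2 + 5) + c) + H = (-5*(2 + 5) - 545/3) - 5175 = (-5*7 - 545/3) - 5175 = (-35 - 545/3) - 5175 = -650/3 - 5175 = -16175/3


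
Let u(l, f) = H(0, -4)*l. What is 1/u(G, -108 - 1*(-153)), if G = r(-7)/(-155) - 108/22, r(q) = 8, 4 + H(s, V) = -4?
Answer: 1705/67664 ≈ 0.025198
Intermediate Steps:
H(s, V) = -8 (H(s, V) = -4 - 4 = -8)
G = -8458/1705 (G = 8/(-155) - 108/22 = 8*(-1/155) - 108*1/22 = -8/155 - 54/11 = -8458/1705 ≈ -4.9607)
u(l, f) = -8*l
1/u(G, -108 - 1*(-153)) = 1/(-8*(-8458/1705)) = 1/(67664/1705) = 1705/67664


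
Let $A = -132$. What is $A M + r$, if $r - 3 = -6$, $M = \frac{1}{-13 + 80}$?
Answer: $- \frac{333}{67} \approx -4.9701$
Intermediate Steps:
$M = \frac{1}{67} \approx 0.014925$
$r = -3$ ($r = 3 - 6 = -3$)
$A M + r = \left(-132\right) \frac{1}{67} - 3 = - \frac{132}{67} - 3 = - \frac{333}{67}$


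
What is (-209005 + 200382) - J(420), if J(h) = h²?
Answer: -185023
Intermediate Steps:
(-209005 + 200382) - J(420) = (-209005 + 200382) - 1*420² = -8623 - 1*176400 = -8623 - 176400 = -185023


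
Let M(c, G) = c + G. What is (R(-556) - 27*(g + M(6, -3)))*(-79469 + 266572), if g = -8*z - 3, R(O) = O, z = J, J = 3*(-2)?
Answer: -346514756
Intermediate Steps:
J = -6
z = -6
M(c, G) = G + c
g = 45 (g = -8*(-6) - 3 = 48 - 3 = 45)
(R(-556) - 27*(g + M(6, -3)))*(-79469 + 266572) = (-556 - 27*(45 + (-3 + 6)))*(-79469 + 266572) = (-556 - 27*(45 + 3))*187103 = (-556 - 27*48)*187103 = (-556 - 1296)*187103 = -1852*187103 = -346514756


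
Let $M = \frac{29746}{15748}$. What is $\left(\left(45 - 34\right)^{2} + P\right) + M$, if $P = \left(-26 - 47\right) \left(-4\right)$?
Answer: $\frac{3266835}{7874} \approx 414.89$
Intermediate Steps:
$M = \frac{14873}{7874}$ ($M = 29746 \cdot \frac{1}{15748} = \frac{14873}{7874} \approx 1.8889$)
$P = 292$ ($P = \left(-73\right) \left(-4\right) = 292$)
$\left(\left(45 - 34\right)^{2} + P\right) + M = \left(\left(45 - 34\right)^{2} + 292\right) + \frac{14873}{7874} = \left(11^{2} + 292\right) + \frac{14873}{7874} = \left(121 + 292\right) + \frac{14873}{7874} = 413 + \frac{14873}{7874} = \frac{3266835}{7874}$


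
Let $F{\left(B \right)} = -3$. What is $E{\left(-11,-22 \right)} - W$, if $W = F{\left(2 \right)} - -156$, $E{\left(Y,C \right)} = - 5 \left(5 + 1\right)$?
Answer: $-183$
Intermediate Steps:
$E{\left(Y,C \right)} = -30$ ($E{\left(Y,C \right)} = \left(-5\right) 6 = -30$)
$W = 153$ ($W = -3 - -156 = -3 + 156 = 153$)
$E{\left(-11,-22 \right)} - W = -30 - 153 = -183$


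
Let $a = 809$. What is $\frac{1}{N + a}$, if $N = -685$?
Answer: $\frac{1}{124} \approx 0.0080645$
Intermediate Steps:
$\frac{1}{N + a} = \frac{1}{-685 + 809} = \frac{1}{124}$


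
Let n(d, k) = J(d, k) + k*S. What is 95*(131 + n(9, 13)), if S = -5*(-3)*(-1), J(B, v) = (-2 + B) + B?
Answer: -4560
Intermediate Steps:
J(B, v) = -2 + 2*B
S = -15 (S = 15*(-1) = -15)
n(d, k) = -2 - 15*k + 2*d (n(d, k) = (-2 + 2*d) + k*(-15) = (-2 + 2*d) - 15*k = -2 - 15*k + 2*d)
95*(131 + n(9, 13)) = 95*(131 + (-2 - 15*13 + 2*9)) = 95*(131 + (-2 - 195 + 18)) = 95*(131 - 179) = 95*(-48) = -4560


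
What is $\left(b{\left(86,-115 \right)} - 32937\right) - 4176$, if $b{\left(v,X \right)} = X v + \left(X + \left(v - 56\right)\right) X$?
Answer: $-37228$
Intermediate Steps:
$b{\left(v,X \right)} = X v + X \left(-56 + X + v\right)$ ($b{\left(v,X \right)} = X v + \left(X + \left(v - 56\right)\right) X = X v + \left(X + \left(-56 + v\right)\right) X = X v + \left(-56 + X + v\right) X = X v + X \left(-56 + X + v\right)$)
$\left(b{\left(86,-115 \right)} - 32937\right) - 4176 = \left(- 115 \left(-56 - 115 + 2 \cdot 86\right) - 32937\right) - 4176 = \left(- 115 \left(-56 - 115 + 172\right) - 32937\right) - 4176 = \left(\left(-115\right) 1 - 32937\right) - 4176 = \left(-115 - 32937\right) - 4176 = -33052 - 4176 = -37228$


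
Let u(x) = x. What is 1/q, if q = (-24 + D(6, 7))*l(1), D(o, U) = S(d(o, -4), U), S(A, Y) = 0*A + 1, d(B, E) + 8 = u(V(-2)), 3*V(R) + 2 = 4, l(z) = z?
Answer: -1/23 ≈ -0.043478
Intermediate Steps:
V(R) = 2/3 (V(R) = -2/3 + (1/3)*4 = -2/3 + 4/3 = 2/3)
d(B, E) = -22/3 (d(B, E) = -8 + 2/3 = -22/3)
S(A, Y) = 1 (S(A, Y) = 0 + 1 = 1)
D(o, U) = 1
q = -23 (q = (-24 + 1)*1 = -23*1 = -23)
1/q = 1/(-23) = -1/23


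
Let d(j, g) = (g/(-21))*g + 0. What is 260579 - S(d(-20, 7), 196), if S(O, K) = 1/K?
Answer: 51073483/196 ≈ 2.6058e+5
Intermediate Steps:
d(j, g) = -g**2/21 (d(j, g) = (g*(-1/21))*g + 0 = (-g/21)*g + 0 = -g**2/21 + 0 = -g**2/21)
260579 - S(d(-20, 7), 196) = 260579 - 1/196 = 51073483/196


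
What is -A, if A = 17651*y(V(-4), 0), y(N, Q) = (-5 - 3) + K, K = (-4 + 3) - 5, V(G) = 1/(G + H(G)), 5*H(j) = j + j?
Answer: 247114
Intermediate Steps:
H(j) = 2*j/5 (H(j) = (j + j)/5 = (2*j)/5 = 2*j/5)
V(G) = 5/(7*G) (V(G) = 1/(G + 2*G/5) = 1/(7*G/5) = 5/(7*G))
K = -6 (K = -1 - 5 = -6)
y(N, Q) = -14 (y(N, Q) = (-5 - 3) - 6 = -8 - 6 = -14)
A = -247114 (A = 17651*(-14) = -247114)
-A = -1*(-247114) = 247114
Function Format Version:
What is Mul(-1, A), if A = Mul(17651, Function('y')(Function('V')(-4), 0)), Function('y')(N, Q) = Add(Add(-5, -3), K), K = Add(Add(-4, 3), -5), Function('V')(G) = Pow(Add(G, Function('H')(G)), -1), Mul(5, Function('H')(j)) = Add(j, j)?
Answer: 247114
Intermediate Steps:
Function('H')(j) = Mul(Rational(2, 5), j) (Function('H')(j) = Mul(Rational(1, 5), Add(j, j)) = Mul(Rational(1, 5), Mul(2, j)) = Mul(Rational(2, 5), j))
Function('V')(G) = Mul(Rational(5, 7), Pow(G, -1)) (Function('V')(G) = Pow(Add(G, Mul(Rational(2, 5), G)), -1) = Pow(Mul(Rational(7, 5), G), -1) = Mul(Rational(5, 7), Pow(G, -1)))
K = -6 (K = Add(-1, -5) = -6)
Function('y')(N, Q) = -14 (Function('y')(N, Q) = Add(Add(-5, -3), -6) = Add(-8, -6) = -14)
A = -247114 (A = Mul(17651, -14) = -247114)
Mul(-1, A) = Mul(-1, -247114) = 247114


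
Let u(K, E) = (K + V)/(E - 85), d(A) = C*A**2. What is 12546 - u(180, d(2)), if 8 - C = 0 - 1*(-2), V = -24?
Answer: 765462/61 ≈ 12549.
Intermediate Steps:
C = 6 (C = 8 - (0 - 1*(-2)) = 8 - (0 + 2) = 8 - 1*2 = 8 - 2 = 6)
d(A) = 6*A**2
u(K, E) = (-24 + K)/(-85 + E) (u(K, E) = (K - 24)/(E - 85) = (-24 + K)/(-85 + E))
12546 - u(180, d(2)) = 12546 - (-24 + 180)/(-85 + 6*2**2) = 12546 - 156/(-85 + 6*4) = 12546 - 156/(-85 + 24) = 12546 - 156/(-61) = 12546 - (-1)*156/61 = 12546 - 1*(-156/61) = 12546 + 156/61 = 765462/61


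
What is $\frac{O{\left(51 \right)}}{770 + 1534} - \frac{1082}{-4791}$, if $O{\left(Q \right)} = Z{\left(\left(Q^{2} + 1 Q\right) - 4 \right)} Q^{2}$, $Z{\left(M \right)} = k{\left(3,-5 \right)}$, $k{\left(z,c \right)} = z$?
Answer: $\frac{4430789}{1226496} \approx 3.6126$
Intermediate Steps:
$Z{\left(M \right)} = 3$
$O{\left(Q \right)} = 3 Q^{2}$
$\frac{O{\left(51 \right)}}{770 + 1534} - \frac{1082}{-4791} = \frac{3 \cdot 51^{2}}{770 + 1534} - \frac{1082}{-4791} = \frac{3 \cdot 2601}{2304} - - \frac{1082}{4791} = 7803 \cdot \frac{1}{2304} + \frac{1082}{4791} = \frac{867}{256} + \frac{1082}{4791} = \frac{4430789}{1226496}$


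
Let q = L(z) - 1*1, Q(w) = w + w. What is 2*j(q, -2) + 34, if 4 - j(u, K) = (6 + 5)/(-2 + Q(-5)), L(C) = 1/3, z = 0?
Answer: 263/6 ≈ 43.833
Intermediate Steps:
Q(w) = 2*w
L(C) = ⅓
q = -⅔ (q = ⅓ - 1*1 = ⅓ - 1 = -⅔ ≈ -0.66667)
j(u, K) = 59/12 (j(u, K) = 4 - (6 + 5)/(-2 + 2*(-5)) = 4 - 11/(-2 - 10) = 4 - 11/(-12) = 4 - 11*(-1)/12 = 4 - 1*(-11/12) = 4 + 11/12 = 59/12)
2*j(q, -2) + 34 = 2*(59/12) + 34 = 59/6 + 34 = 263/6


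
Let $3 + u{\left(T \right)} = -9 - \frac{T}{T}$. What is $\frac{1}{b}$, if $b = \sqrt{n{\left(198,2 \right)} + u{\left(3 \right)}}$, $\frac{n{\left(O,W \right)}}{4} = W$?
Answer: $- \frac{i \sqrt{5}}{5} \approx - 0.44721 i$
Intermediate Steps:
$u{\left(T \right)} = -13$ ($u{\left(T \right)} = -3 - \left(9 + \frac{T}{T}\right) = -3 - 10 = -13$)
$n{\left(O,W \right)} = 4 W$
$b = i \sqrt{5}$ ($b = \sqrt{4 \cdot 2 - 13} = \sqrt{8 - 13} = \sqrt{-5} = i \sqrt{5} \approx 2.2361 i$)
$\frac{1}{b} = \frac{1}{i \sqrt{5}} = - \frac{i \sqrt{5}}{5}$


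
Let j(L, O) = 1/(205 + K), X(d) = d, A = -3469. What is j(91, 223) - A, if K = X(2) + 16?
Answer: 773588/223 ≈ 3469.0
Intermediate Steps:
K = 18 (K = 2 + 16 = 18)
j(L, O) = 1/223 (j(L, O) = 1/(205 + 18) = 1/223)
j(91, 223) - A = 1/223 - 1*(-3469) = 1/223 + 3469 = 773588/223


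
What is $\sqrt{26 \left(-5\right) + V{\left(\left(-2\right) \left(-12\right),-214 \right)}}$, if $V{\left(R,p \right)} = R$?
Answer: $i \sqrt{106} \approx 10.296 i$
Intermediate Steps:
$\sqrt{26 \left(-5\right) + V{\left(\left(-2\right) \left(-12\right),-214 \right)}} = \sqrt{26 \left(-5\right) - -24} = \sqrt{-130 + 24} = \sqrt{-106} = i \sqrt{106}$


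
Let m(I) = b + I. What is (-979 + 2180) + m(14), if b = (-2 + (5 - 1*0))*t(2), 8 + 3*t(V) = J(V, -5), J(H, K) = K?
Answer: 1202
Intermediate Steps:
t(V) = -13/3 (t(V) = -8/3 + (⅓)*(-5) = -8/3 - 5/3 = -13/3)
b = -13 (b = (-2 + (5 - 1*0))*(-13/3) = (-2 + (5 + 0))*(-13/3) = (-2 + 5)*(-13/3) = 3*(-13/3) = -13)
m(I) = -13 + I
(-979 + 2180) + m(14) = (-979 + 2180) + (-13 + 14) = 1201 + 1 = 1202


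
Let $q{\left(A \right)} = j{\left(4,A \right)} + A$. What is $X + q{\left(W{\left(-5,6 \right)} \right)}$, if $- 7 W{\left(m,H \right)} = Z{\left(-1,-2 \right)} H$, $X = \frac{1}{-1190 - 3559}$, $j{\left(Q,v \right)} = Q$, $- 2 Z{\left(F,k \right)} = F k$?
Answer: $\frac{161459}{33243} \approx 4.8569$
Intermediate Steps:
$Z{\left(F,k \right)} = - \frac{F k}{2}$
$X = - \frac{1}{4749}$ ($X = \frac{1}{-4749} = - \frac{1}{4749} \approx -0.00021057$)
$W{\left(m,H \right)} = \frac{H}{7}$ ($W{\left(m,H \right)} = - \frac{\left(- \frac{1}{2}\right) \left(-1\right) \left(-2\right) H}{7} = - \frac{\left(-1\right) H}{7} = \frac{H}{7}$)
$q{\left(A \right)} = 4 + A$
$X + q{\left(W{\left(-5,6 \right)} \right)} = - \frac{1}{4749} + \left(4 + \frac{1}{7} \cdot 6\right) = - \frac{1}{4749} + \left(4 + \frac{6}{7}\right) = - \frac{1}{4749} + \frac{34}{7} = \frac{161459}{33243}$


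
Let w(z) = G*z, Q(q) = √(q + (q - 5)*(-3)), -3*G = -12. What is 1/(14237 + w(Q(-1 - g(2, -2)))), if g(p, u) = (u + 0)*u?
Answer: 1/14257 ≈ 7.0141e-5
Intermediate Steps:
G = 4 (G = -⅓*(-12) = 4)
g(p, u) = u² (g(p, u) = u*u = u²)
Q(q) = √(15 - 2*q) (Q(q) = √(q + (-5 + q)*(-3)) = √(q + (15 - 3*q)) = √(15 - 2*q))
w(z) = 4*z
1/(14237 + w(Q(-1 - g(2, -2)))) = 1/(14237 + 4*√(15 - 2*(-1 - 1*(-2)²))) = 1/(14237 + 4*√(15 - 2*(-1 - 1*4))) = 1/(14237 + 4*√(15 - 2*(-1 - 4))) = 1/(14237 + 4*√(15 - 2*(-5))) = 1/(14237 + 4*√(15 + 10)) = 1/(14237 + 4*√25) = 1/(14237 + 4*5) = 1/(14237 + 20) = 1/14257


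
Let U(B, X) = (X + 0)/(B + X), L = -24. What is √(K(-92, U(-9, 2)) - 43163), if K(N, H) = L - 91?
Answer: I*√43278 ≈ 208.03*I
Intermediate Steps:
U(B, X) = X/(B + X)
K(N, H) = -115 (K(N, H) = -24 - 91 = -115)
√(K(-92, U(-9, 2)) - 43163) = √(-115 - 43163) = √(-43278) = I*√43278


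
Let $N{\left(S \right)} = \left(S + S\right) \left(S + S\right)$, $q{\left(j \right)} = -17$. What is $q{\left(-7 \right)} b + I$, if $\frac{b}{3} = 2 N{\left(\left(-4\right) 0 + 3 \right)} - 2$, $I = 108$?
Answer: $-3462$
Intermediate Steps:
$N{\left(S \right)} = 4 S^{2}$ ($N{\left(S \right)} = 2 S 2 S = 4 S^{2}$)
$b = 210$ ($b = 3 \left(2 \cdot 4 \left(\left(-4\right) 0 + 3\right)^{2} - 2\right) = 3 \left(2 \cdot 4 \left(0 + 3\right)^{2} - 2\right) = 3 \left(2 \cdot 4 \cdot 3^{2} - 2\right) = 3 \left(2 \cdot 4 \cdot 9 - 2\right) = 3 \left(2 \cdot 36 - 2\right) = 3 \left(72 - 2\right) = 3 \cdot 70 = 210$)
$q{\left(-7 \right)} b + I = \left(-17\right) 210 + 108 = -3570 + 108 = -3462$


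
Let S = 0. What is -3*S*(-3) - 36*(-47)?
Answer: 1692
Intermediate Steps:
-3*S*(-3) - 36*(-47) = -3*0*(-3) - 36*(-47) = 0*(-3) + 1692 = 0 + 1692 = 1692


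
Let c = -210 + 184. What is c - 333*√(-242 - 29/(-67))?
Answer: -26 - 333*I*√1084395/67 ≈ -26.0 - 5175.6*I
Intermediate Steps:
c = -26
c - 333*√(-242 - 29/(-67)) = -26 - 333*√(-242 - 29/(-67)) = -26 - 333*√(-242 - 29*(-1/67)) = -26 - 333*√(-242 + 29/67) = -26 - 333*I*√1084395/67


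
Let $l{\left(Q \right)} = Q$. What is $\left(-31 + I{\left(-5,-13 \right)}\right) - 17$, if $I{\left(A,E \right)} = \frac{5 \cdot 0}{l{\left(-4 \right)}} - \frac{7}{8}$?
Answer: $- \frac{391}{8} \approx -48.875$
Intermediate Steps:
$I{\left(A,E \right)} = - \frac{7}{8}$ ($I{\left(A,E \right)} = \frac{5 \cdot 0}{-4} - \frac{7}{8} = 0 \left(- \frac{1}{4}\right) - \frac{7}{8} = 0 - \frac{7}{8} = - \frac{7}{8}$)
$\left(-31 + I{\left(-5,-13 \right)}\right) - 17 = \left(-31 - \frac{7}{8}\right) - 17 = - \frac{255}{8} - 17 = - \frac{391}{8}$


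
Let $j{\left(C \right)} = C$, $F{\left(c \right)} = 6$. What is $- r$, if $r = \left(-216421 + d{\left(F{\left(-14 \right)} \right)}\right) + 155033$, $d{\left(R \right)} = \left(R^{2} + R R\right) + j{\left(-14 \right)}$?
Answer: $61330$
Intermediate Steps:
$d{\left(R \right)} = -14 + 2 R^{2}$ ($d{\left(R \right)} = \left(R^{2} + R R\right) - 14 = \left(R^{2} + R^{2}\right) - 14 = 2 R^{2} - 14 = -14 + 2 R^{2}$)
$r = -61330$ ($r = \left(-216421 - \left(14 - 2 \cdot 6^{2}\right)\right) + 155033 = \left(-216421 + \left(-14 + 2 \cdot 36\right)\right) + 155033 = \left(-216421 + \left(-14 + 72\right)\right) + 155033 = \left(-216421 + 58\right) + 155033 = -216363 + 155033 = -61330$)
$- r = \left(-1\right) \left(-61330\right) = 61330$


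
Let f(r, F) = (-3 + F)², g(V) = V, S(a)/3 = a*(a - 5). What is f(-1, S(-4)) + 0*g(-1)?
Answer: 11025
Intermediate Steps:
S(a) = 3*a*(-5 + a) (S(a) = 3*(a*(a - 5)) = 3*(a*(-5 + a)) = 3*a*(-5 + a))
f(-1, S(-4)) + 0*g(-1) = (-3 + 3*(-4)*(-5 - 4))² + 0*(-1) = (-3 + 3*(-4)*(-9))² + 0 = (-3 + 108)² + 0 = 105² + 0 = 11025 + 0 = 11025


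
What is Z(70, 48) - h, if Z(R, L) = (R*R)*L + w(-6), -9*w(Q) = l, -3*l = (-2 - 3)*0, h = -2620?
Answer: 237820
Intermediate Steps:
l = 0 (l = -(-2 - 3)*0/3 = -(-5)*0/3 = -1/3*0 = 0)
w(Q) = 0 (w(Q) = -1/9*0 = 0)
Z(R, L) = L*R**2 (Z(R, L) = (R*R)*L + 0 = R**2*L + 0 = L*R**2 + 0 = L*R**2)
Z(70, 48) - h = 48*70**2 - 1*(-2620) = 48*4900 + 2620 = 235200 + 2620 = 237820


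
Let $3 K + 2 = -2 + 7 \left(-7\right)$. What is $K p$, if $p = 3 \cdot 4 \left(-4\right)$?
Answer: $848$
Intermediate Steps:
$p = -48$ ($p = 12 \left(-4\right) = -48$)
$K = - \frac{53}{3}$ ($K = - \frac{2}{3} + \frac{-2 + 7 \left(-7\right)}{3} = - \frac{2}{3} + \frac{-2 - 49}{3} = - \frac{2}{3} + \frac{1}{3} \left(-51\right) = - \frac{2}{3} - 17 = - \frac{53}{3} \approx -17.667$)
$K p = \left(- \frac{53}{3}\right) \left(-48\right) = 848$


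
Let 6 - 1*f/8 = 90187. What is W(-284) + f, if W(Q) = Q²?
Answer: -640792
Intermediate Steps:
f = -721448 (f = 48 - 8*90187 = 48 - 721496 = -721448)
W(-284) + f = (-284)² - 721448 = 80656 - 721448 = -640792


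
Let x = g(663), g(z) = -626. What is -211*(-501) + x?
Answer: 105085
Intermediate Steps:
x = -626
-211*(-501) + x = -211*(-501) - 626 = 105711 - 626 = 105085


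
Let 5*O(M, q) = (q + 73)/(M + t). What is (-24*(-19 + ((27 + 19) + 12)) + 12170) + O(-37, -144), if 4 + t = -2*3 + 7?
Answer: 2246871/200 ≈ 11234.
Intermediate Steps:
t = -3 (t = -4 + (-2*3 + 7) = -4 + (-6 + 7) = -4 + 1 = -3)
O(M, q) = (73 + q)/(5*(-3 + M)) (O(M, q) = ((q + 73)/(M - 3))/5 = ((73 + q)/(-3 + M))/5 = (73 + q)/(5*(-3 + M)))
(-24*(-19 + ((27 + 19) + 12)) + 12170) + O(-37, -144) = (-24*(-19 + ((27 + 19) + 12)) + 12170) + (73 - 144)/(5*(-3 - 37)) = (-24*(-19 + (46 + 12)) + 12170) + (⅕)*(-71)/(-40) = (-24*(-19 + 58) + 12170) + (⅕)*(-1/40)*(-71) = (-24*39 + 12170) + 71/200 = (-936 + 12170) + 71/200 = 11234 + 71/200 = 2246871/200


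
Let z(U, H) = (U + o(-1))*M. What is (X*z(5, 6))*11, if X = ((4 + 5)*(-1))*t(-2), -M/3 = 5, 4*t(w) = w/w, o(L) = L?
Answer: 1485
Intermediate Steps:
t(w) = ¼ (t(w) = (w/w)/4 = (¼)*1 = ¼)
M = -15 (M = -3*5 = -15)
z(U, H) = 15 - 15*U (z(U, H) = (U - 1)*(-15) = (-1 + U)*(-15) = 15 - 15*U)
X = -9/4 (X = ((4 + 5)*(-1))*(¼) = (9*(-1))*(¼) = -9*¼ = -9/4 ≈ -2.2500)
(X*z(5, 6))*11 = -9*(15 - 15*5)/4*11 = -9*(15 - 75)/4*11 = -9/4*(-60)*11 = 135*11 = 1485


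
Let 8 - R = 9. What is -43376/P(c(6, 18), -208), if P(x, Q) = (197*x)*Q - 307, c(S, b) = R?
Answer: -43376/40669 ≈ -1.0666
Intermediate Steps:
R = -1 (R = 8 - 1*9 = 8 - 9 = -1)
c(S, b) = -1
P(x, Q) = -307 + 197*Q*x (P(x, Q) = 197*Q*x - 307 = -307 + 197*Q*x)
-43376/P(c(6, 18), -208) = -43376/(-307 + 197*(-208)*(-1)) = -43376/(-307 + 40976) = -43376/40669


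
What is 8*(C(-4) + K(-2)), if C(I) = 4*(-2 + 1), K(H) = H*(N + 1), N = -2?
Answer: -16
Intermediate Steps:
K(H) = -H (K(H) = H*(-2 + 1) = H*(-1) = -H)
C(I) = -4 (C(I) = 4*(-1) = -4)
8*(C(-4) + K(-2)) = 8*(-4 - 1*(-2)) = 8*(-4 + 2) = 8*(-2) = -16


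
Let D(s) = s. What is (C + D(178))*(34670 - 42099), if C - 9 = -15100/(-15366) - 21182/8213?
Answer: -86912290121893/63100479 ≈ -1.3774e+6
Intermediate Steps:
C = 467171155/63100479 (C = 9 + (-15100/(-15366) - 21182/8213) = 9 + (-15100*(-1/15366) - 21182*1/8213) = 9 + (7550/7683 - 21182/8213) = 9 - 100733156/63100479 = 467171155/63100479 ≈ 7.4036)
(C + D(178))*(34670 - 42099) = (467171155/63100479 + 178)*(34670 - 42099) = (11699056417/63100479)*(-7429) = -86912290121893/63100479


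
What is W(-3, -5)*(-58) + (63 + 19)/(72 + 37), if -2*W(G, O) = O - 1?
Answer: -18884/109 ≈ -173.25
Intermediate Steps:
W(G, O) = ½ - O/2 (W(G, O) = -(O - 1)/2 = -(-1 + O)/2 = ½ - O/2)
W(-3, -5)*(-58) + (63 + 19)/(72 + 37) = (½ - ½*(-5))*(-58) + (63 + 19)/(72 + 37) = (½ + 5/2)*(-58) + 82/109 = 3*(-58) + 82*(1/109) = -174 + 82/109 = -18884/109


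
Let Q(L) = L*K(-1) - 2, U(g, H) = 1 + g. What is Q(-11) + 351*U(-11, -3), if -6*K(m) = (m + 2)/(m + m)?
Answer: -42155/12 ≈ -3512.9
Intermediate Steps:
K(m) = -(2 + m)/(12*m) (K(m) = -(m + 2)/(6*(m + m)) = -(2 + m)/(6*(2*m)) = -(2 + m)*1/(2*m)/6 = -(2 + m)/(12*m))
Q(L) = -2 + L/12 (Q(L) = L*((1/12)*(-2 - 1*(-1))/(-1)) - 2 = L*((1/12)*(-1)*(-2 + 1)) - 2 = L*((1/12)*(-1)*(-1)) - 2 = L*(1/12) - 2 = L/12 - 2 = -2 + L/12)
Q(-11) + 351*U(-11, -3) = (-2 + (1/12)*(-11)) + 351*(1 - 11) = (-2 - 11/12) + 351*(-10) = -35/12 - 3510 = -42155/12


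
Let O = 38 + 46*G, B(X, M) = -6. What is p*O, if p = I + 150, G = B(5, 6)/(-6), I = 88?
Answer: 19992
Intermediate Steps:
G = 1 (G = -6/(-6) = -6*(-⅙) = 1)
O = 84 (O = 38 + 46*1 = 38 + 46 = 84)
p = 238 (p = 88 + 150 = 238)
p*O = 238*84 = 19992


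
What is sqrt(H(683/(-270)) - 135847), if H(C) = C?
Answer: I*sqrt(1100381190)/90 ≈ 368.58*I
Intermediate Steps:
sqrt(H(683/(-270)) - 135847) = sqrt(683/(-270) - 135847) = sqrt(683*(-1/270) - 135847) = sqrt(-683/270 - 135847) = sqrt(-36679373/270) = I*sqrt(1100381190)/90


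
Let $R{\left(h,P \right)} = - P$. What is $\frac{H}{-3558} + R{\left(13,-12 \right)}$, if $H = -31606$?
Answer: $\frac{37151}{1779} \approx 20.883$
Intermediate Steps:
$\frac{H}{-3558} + R{\left(13,-12 \right)} = - \frac{31606}{-3558} - -12 = \left(-31606\right) \left(- \frac{1}{3558}\right) + 12 = \frac{15803}{1779} + 12 = \frac{37151}{1779}$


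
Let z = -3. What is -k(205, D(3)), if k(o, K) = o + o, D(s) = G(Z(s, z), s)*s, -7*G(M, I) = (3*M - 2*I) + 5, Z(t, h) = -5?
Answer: -410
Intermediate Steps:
G(M, I) = -5/7 - 3*M/7 + 2*I/7 (G(M, I) = -((3*M - 2*I) + 5)/7 = -((-2*I + 3*M) + 5)/7 = -(5 - 2*I + 3*M)/7 = -5/7 - 3*M/7 + 2*I/7)
D(s) = s*(10/7 + 2*s/7) (D(s) = (-5/7 - 3/7*(-5) + 2*s/7)*s = (-5/7 + 15/7 + 2*s/7)*s = (10/7 + 2*s/7)*s = s*(10/7 + 2*s/7))
k(o, K) = 2*o
-k(205, D(3)) = -2*205 = -1*410 = -410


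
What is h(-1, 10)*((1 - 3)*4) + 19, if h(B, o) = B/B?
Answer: 11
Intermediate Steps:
h(B, o) = 1
h(-1, 10)*((1 - 3)*4) + 19 = 1*((1 - 3)*4) + 19 = 1*(-2*4) + 19 = 1*(-8) + 19 = -8 + 19 = 11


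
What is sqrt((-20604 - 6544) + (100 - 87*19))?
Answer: 3*I*sqrt(3189) ≈ 169.41*I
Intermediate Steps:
sqrt((-20604 - 6544) + (100 - 87*19)) = sqrt(-27148 + (100 - 1653)) = sqrt(-27148 - 1553) = sqrt(-28701) = 3*I*sqrt(3189)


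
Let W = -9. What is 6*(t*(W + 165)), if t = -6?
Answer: -5616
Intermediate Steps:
6*(t*(W + 165)) = 6*(-6*(-9 + 165)) = 6*(-6*156) = 6*(-936) = -5616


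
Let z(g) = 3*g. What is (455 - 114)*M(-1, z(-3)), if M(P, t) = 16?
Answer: 5456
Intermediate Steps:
(455 - 114)*M(-1, z(-3)) = (455 - 114)*16 = 341*16 = 5456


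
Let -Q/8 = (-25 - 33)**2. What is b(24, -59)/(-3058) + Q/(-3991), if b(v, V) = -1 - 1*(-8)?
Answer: 82268959/12204478 ≈ 6.7409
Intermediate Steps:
b(v, V) = 7 (b(v, V) = -1 + 8 = 7)
Q = -26912 (Q = -8*(-25 - 33)**2 = -8*(-58)**2 = -8*3364 = -26912)
b(24, -59)/(-3058) + Q/(-3991) = 7/(-3058) - 26912/(-3991) = 7*(-1/3058) - 26912*(-1/3991) = -7/3058 + 26912/3991 = 82268959/12204478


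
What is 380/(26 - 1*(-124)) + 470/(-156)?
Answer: -187/390 ≈ -0.47949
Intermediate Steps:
380/(26 - 1*(-124)) + 470/(-156) = 380/(26 + 124) + 470*(-1/156) = 380/150 - 235/78 = 380*(1/150) - 235/78 = 38/15 - 235/78 = -187/390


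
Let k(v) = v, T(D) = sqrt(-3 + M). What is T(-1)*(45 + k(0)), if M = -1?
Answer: 90*I ≈ 90.0*I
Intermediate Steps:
T(D) = 2*I (T(D) = sqrt(-3 - 1) = sqrt(-4) = 2*I)
T(-1)*(45 + k(0)) = (2*I)*(45 + 0) = (2*I)*45 = 90*I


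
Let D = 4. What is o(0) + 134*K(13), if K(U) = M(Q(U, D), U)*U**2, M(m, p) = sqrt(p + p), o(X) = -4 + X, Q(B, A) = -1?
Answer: -4 + 22646*sqrt(26) ≈ 1.1547e+5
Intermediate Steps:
M(m, p) = sqrt(2)*sqrt(p) (M(m, p) = sqrt(2*p) = sqrt(2)*sqrt(p))
K(U) = sqrt(2)*U**(5/2) (K(U) = (sqrt(2)*sqrt(U))*U**2 = sqrt(2)*U**(5/2))
o(0) + 134*K(13) = (-4 + 0) + 134*(sqrt(2)*13**(5/2)) = -4 + 134*(sqrt(2)*(169*sqrt(13))) = -4 + 134*(169*sqrt(26)) = -4 + 22646*sqrt(26)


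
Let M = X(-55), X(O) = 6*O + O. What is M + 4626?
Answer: 4241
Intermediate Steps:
X(O) = 7*O
M = -385 (M = 7*(-55) = -385)
M + 4626 = -385 + 4626 = 4241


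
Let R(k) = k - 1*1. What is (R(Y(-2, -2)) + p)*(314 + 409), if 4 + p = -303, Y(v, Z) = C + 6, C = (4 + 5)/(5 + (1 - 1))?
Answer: -1085223/5 ≈ -2.1704e+5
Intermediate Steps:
C = 9/5 (C = 9/(5 + 0) = 9/5 ≈ 1.8000)
Y(v, Z) = 39/5 (Y(v, Z) = 9/5 + 6 = 39/5)
p = -307 (p = -4 - 303 = -307)
R(k) = -1 + k (R(k) = k - 1 = -1 + k)
(R(Y(-2, -2)) + p)*(314 + 409) = ((-1 + 39/5) - 307)*(314 + 409) = (34/5 - 307)*723 = -1501/5*723 = -1085223/5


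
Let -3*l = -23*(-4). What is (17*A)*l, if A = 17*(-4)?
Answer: 106352/3 ≈ 35451.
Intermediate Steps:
l = -92/3 (l = -(-23)*(-4)/3 = -⅓*92 = -92/3 ≈ -30.667)
A = -68
(17*A)*l = (17*(-68))*(-92/3) = -1156*(-92/3) = 106352/3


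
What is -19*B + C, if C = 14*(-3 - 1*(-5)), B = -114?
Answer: 2194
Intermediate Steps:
C = 28 (C = 14*(-3 + 5) = 14*2 = 28)
-19*B + C = -19*(-114) + 28 = 2166 + 28 = 2194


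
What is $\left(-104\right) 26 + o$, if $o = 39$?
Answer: $-2665$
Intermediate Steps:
$\left(-104\right) 26 + o = \left(-104\right) 26 + 39 = -2704 + 39 = -2665$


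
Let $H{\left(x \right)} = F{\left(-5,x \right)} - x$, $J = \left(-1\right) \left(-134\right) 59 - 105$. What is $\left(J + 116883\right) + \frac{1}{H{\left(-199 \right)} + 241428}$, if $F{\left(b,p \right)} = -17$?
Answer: $\frac{30124901241}{241610} \approx 1.2468 \cdot 10^{5}$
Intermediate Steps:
$J = 7801$ ($J = 134 \cdot 59 - 105 = 7906 - 105 = 7801$)
$H{\left(x \right)} = -17 - x$
$\left(J + 116883\right) + \frac{1}{H{\left(-199 \right)} + 241428} = \left(7801 + 116883\right) + \frac{1}{\left(-17 - -199\right) + 241428} = 124684 + \frac{1}{\left(-17 + 199\right) + 241428} = 124684 + \frac{1}{182 + 241428} = 124684 + \frac{1}{241610} = \frac{30124901241}{241610}$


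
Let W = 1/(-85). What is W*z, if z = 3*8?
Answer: -24/85 ≈ -0.28235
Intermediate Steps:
W = -1/85 ≈ -0.011765
z = 24
W*z = -1/85*24 = -24/85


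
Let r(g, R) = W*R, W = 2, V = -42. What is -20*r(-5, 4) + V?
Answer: -202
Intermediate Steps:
r(g, R) = 2*R
-20*r(-5, 4) + V = -40*4 - 42 = -20*8 - 42 = -160 - 42 = -202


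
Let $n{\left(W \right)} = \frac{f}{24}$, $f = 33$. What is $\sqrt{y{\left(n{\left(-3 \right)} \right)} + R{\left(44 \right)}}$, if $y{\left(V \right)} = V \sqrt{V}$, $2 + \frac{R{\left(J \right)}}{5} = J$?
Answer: $\frac{\sqrt{13440 + 22 \sqrt{22}}}{8} \approx 14.547$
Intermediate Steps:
$n{\left(W \right)} = \frac{11}{8}$ ($n{\left(W \right)} = \frac{33}{24} = 33 \cdot \frac{1}{24} = \frac{11}{8}$)
$R{\left(J \right)} = -10 + 5 J$
$y{\left(V \right)} = V^{\frac{3}{2}}$
$\sqrt{y{\left(n{\left(-3 \right)} \right)} + R{\left(44 \right)}} = \sqrt{\left(\frac{11}{8}\right)^{\frac{3}{2}} + \left(-10 + 5 \cdot 44\right)} = \sqrt{\frac{11 \sqrt{22}}{32} + \left(-10 + 220\right)} = \sqrt{\frac{11 \sqrt{22}}{32} + 210} = \sqrt{210 + \frac{11 \sqrt{22}}{32}}$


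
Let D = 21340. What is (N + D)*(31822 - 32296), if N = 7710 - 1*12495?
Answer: -7847070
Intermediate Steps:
N = -4785 (N = 7710 - 12495 = -4785)
(N + D)*(31822 - 32296) = (-4785 + 21340)*(31822 - 32296) = 16555*(-474) = -7847070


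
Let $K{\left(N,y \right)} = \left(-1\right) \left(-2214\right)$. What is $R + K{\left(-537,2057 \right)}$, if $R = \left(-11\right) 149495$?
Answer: $-1642231$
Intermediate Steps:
$K{\left(N,y \right)} = 2214$
$R = -1644445$
$R + K{\left(-537,2057 \right)} = -1644445 + 2214 = -1642231$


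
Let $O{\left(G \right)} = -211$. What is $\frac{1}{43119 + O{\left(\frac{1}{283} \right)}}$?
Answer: $\frac{1}{42908} \approx 2.3306 \cdot 10^{-5}$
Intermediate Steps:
$\frac{1}{43119 + O{\left(\frac{1}{283} \right)}} = \frac{1}{43119 - 211} = \frac{1}{42908}$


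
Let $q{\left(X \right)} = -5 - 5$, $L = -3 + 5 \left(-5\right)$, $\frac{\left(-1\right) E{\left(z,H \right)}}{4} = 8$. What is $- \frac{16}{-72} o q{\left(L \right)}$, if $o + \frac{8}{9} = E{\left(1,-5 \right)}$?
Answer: $\frac{5920}{81} \approx 73.086$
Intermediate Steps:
$E{\left(z,H \right)} = -32$ ($E{\left(z,H \right)} = \left(-4\right) 8 = -32$)
$o = - \frac{296}{9}$ ($o = - \frac{8}{9} - 32 = - \frac{296}{9} \approx -32.889$)
$L = -28$ ($L = -3 - 25 = -28$)
$q{\left(X \right)} = -10$ ($q{\left(X \right)} = -5 - 5 = -10$)
$- \frac{16}{-72} o q{\left(L \right)} = - \frac{16}{-72} \left(- \frac{296}{9}\right) \left(-10\right) = \left(-16\right) \left(- \frac{1}{72}\right) \left(- \frac{296}{9}\right) \left(-10\right) = \frac{2}{9} \left(- \frac{296}{9}\right) \left(-10\right) = \left(- \frac{592}{81}\right) \left(-10\right) = \frac{5920}{81}$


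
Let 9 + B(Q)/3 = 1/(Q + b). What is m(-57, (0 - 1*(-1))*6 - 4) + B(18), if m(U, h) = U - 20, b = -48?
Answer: -1041/10 ≈ -104.10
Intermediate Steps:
B(Q) = -27 + 3/(-48 + Q) (B(Q) = -27 + 3/(Q - 48) = -27 + 3/(-48 + Q))
m(U, h) = -20 + U
m(-57, (0 - 1*(-1))*6 - 4) + B(18) = (-20 - 57) + 3*(433 - 9*18)/(-48 + 18) = -77 + 3*(433 - 162)/(-30) = -77 + 3*(-1/30)*271 = -77 - 271/10 = -1041/10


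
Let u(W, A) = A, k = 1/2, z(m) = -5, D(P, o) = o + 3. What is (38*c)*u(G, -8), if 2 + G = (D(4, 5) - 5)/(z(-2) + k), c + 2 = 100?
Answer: -29792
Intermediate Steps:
c = 98 (c = -2 + 100 = 98)
D(P, o) = 3 + o
k = ½ ≈ 0.50000
G = -8/3 (G = -2 + ((3 + 5) - 5)/(-5 + ½) = -2 + (8 - 5)/(-9/2) = -2 + 3*(-2/9) = -2 - ⅔ = -8/3 ≈ -2.6667)
(38*c)*u(G, -8) = (38*98)*(-8) = 3724*(-8) = -29792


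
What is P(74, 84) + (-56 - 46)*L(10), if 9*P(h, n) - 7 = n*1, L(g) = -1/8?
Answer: 823/36 ≈ 22.861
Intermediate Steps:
L(g) = -1/8 (L(g) = -1*1/8 = -1/8)
P(h, n) = 7/9 + n/9 (P(h, n) = 7/9 + (n*1)/9 = 7/9 + n/9)
P(74, 84) + (-56 - 46)*L(10) = (7/9 + (1/9)*84) + (-56 - 46)*(-1/8) = (7/9 + 28/3) - 102*(-1/8) = 91/9 + 51/4 = 823/36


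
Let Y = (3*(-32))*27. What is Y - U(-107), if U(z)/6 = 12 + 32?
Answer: -2856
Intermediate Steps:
U(z) = 264 (U(z) = 6*(12 + 32) = 6*44 = 264)
Y = -2592 (Y = -96*27 = -2592)
Y - U(-107) = -2592 - 1*264 = -2592 - 264 = -2856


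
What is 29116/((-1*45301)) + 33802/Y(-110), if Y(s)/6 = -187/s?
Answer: 7654837094/2310351 ≈ 3313.3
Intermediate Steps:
Y(s) = -1122/s (Y(s) = 6*(-187/s) = -1122/s)
29116/((-1*45301)) + 33802/Y(-110) = 29116/((-1*45301)) + 33802/((-1122/(-110))) = 29116/(-45301) + 33802/((-1122*(-1/110))) = 29116*(-1/45301) + 33802/(51/5) = -29116/45301 + 33802*(5/51) = -29116/45301 + 169010/51 = 7654837094/2310351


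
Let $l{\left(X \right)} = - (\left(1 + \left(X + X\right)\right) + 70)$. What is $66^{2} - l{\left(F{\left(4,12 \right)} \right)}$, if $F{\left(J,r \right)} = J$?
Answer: $4435$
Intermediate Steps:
$l{\left(X \right)} = -71 - 2 X$ ($l{\left(X \right)} = - (\left(1 + 2 X\right) + 70) = - (71 + 2 X) = -71 - 2 X$)
$66^{2} - l{\left(F{\left(4,12 \right)} \right)} = 66^{2} - \left(-71 - 8\right) = 4356 - \left(-71 - 8\right) = 4356 - -79 = 4356 + 79 = 4435$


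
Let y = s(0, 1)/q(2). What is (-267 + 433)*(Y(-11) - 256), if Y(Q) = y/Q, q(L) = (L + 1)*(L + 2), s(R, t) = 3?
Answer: -934995/22 ≈ -42500.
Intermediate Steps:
q(L) = (1 + L)*(2 + L)
y = ¼ (y = 3/(2 + 2² + 3*2) = 3/(2 + 4 + 6) = 3/12 = 3*(1/12) = ¼ ≈ 0.25000)
Y(Q) = 1/(4*Q)
(-267 + 433)*(Y(-11) - 256) = (-267 + 433)*((¼)/(-11) - 256) = 166*((¼)*(-1/11) - 256) = 166*(-1/44 - 256) = 166*(-11265/44) = -934995/22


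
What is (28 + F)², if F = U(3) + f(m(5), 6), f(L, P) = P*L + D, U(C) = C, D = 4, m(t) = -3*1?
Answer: 289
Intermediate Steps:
m(t) = -3
f(L, P) = 4 + L*P (f(L, P) = P*L + 4 = L*P + 4 = 4 + L*P)
F = -11 (F = 3 + (4 - 3*6) = 3 + (4 - 18) = 3 - 14 = -11)
(28 + F)² = (28 - 11)² = 17² = 289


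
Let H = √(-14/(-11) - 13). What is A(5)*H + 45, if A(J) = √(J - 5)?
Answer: 45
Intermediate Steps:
H = I*√1419/11 (H = √(-14*(-1/11) - 13) = √(14/11 - 13) = √(-129/11) = I*√1419/11 ≈ 3.4245*I)
A(J) = √(-5 + J)
A(5)*H + 45 = √(-5 + 5)*(I*√1419/11) + 45 = √0*(I*√1419/11) + 45 = 0*(I*√1419/11) + 45 = 0 + 45 = 45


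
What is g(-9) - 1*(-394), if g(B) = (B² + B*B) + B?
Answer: 547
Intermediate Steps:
g(B) = B + 2*B² (g(B) = (B² + B²) + B = 2*B² + B = B + 2*B²)
g(-9) - 1*(-394) = -9*(1 + 2*(-9)) - 1*(-394) = -9*(1 - 18) + 394 = -9*(-17) + 394 = 153 + 394 = 547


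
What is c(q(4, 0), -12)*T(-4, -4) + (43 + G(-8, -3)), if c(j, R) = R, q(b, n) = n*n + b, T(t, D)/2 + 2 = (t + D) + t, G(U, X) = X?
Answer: 376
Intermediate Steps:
T(t, D) = -4 + 2*D + 4*t (T(t, D) = -4 + 2*((t + D) + t) = -4 + 2*((D + t) + t) = -4 + 2*(D + 2*t) = -4 + (2*D + 4*t) = -4 + 2*D + 4*t)
q(b, n) = b + n**2 (q(b, n) = n**2 + b = b + n**2)
c(q(4, 0), -12)*T(-4, -4) + (43 + G(-8, -3)) = -12*(-4 + 2*(-4) + 4*(-4)) + (43 - 3) = -12*(-4 - 8 - 16) + 40 = -12*(-28) + 40 = 336 + 40 = 376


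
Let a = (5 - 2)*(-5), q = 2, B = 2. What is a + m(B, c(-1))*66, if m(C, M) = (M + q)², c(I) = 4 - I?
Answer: 3219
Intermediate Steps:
m(C, M) = (2 + M)² (m(C, M) = (M + 2)² = (2 + M)²)
a = -15 (a = 3*(-5) = -15)
a + m(B, c(-1))*66 = -15 + (2 + (4 - 1*(-1)))²*66 = -15 + (2 + (4 + 1))²*66 = -15 + (2 + 5)²*66 = -15 + 7²*66 = -15 + 49*66 = -15 + 3234 = 3219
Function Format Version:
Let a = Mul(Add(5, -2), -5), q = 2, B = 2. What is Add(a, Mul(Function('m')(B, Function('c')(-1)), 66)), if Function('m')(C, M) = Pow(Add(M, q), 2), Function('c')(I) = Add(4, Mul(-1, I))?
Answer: 3219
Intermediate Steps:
Function('m')(C, M) = Pow(Add(2, M), 2) (Function('m')(C, M) = Pow(Add(M, 2), 2) = Pow(Add(2, M), 2))
a = -15 (a = Mul(3, -5) = -15)
Add(a, Mul(Function('m')(B, Function('c')(-1)), 66)) = Add(-15, Mul(Pow(Add(2, Add(4, Mul(-1, -1))), 2), 66)) = Add(-15, Mul(Pow(Add(2, Add(4, 1)), 2), 66)) = Add(-15, Mul(Pow(Add(2, 5), 2), 66)) = Add(-15, Mul(Pow(7, 2), 66)) = Add(-15, Mul(49, 66)) = Add(-15, 3234) = 3219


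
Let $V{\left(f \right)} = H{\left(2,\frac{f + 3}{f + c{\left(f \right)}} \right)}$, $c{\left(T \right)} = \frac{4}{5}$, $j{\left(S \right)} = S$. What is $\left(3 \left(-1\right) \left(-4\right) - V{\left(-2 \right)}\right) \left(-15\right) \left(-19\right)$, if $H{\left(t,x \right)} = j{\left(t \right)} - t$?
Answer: $3420$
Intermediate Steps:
$c{\left(T \right)} = \frac{4}{5}$ ($c{\left(T \right)} = 4 \cdot \frac{1}{5} = \frac{4}{5}$)
$H{\left(t,x \right)} = 0$ ($H{\left(t,x \right)} = t - t = 0$)
$V{\left(f \right)} = 0$
$\left(3 \left(-1\right) \left(-4\right) - V{\left(-2 \right)}\right) \left(-15\right) \left(-19\right) = \left(3 \left(-1\right) \left(-4\right) - 0\right) \left(-15\right) \left(-19\right) = \left(\left(-3\right) \left(-4\right) + 0\right) \left(-15\right) \left(-19\right) = \left(12 + 0\right) \left(-15\right) \left(-19\right) = 12 \left(-15\right) \left(-19\right) = \left(-180\right) \left(-19\right) = 3420$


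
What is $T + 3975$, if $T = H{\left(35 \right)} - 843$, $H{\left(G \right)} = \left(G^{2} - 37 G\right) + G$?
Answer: $3097$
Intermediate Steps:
$H{\left(G \right)} = G^{2} - 36 G$
$T = -878$ ($T = 35 \left(-36 + 35\right) - 843 = 35 \left(-1\right) - 843 = -35 - 843 = -878$)
$T + 3975 = -878 + 3975 = 3097$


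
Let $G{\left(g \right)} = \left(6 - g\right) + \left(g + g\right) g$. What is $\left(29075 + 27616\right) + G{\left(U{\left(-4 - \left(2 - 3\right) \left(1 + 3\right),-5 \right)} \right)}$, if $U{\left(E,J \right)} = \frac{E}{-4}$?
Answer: $56697$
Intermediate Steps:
$U{\left(E,J \right)} = - \frac{E}{4}$ ($U{\left(E,J \right)} = E \left(- \frac{1}{4}\right) = - \frac{E}{4}$)
$G{\left(g \right)} = 6 - g + 2 g^{2}$ ($G{\left(g \right)} = \left(6 - g\right) + 2 g g = \left(6 - g\right) + 2 g^{2} = 6 - g + 2 g^{2}$)
$\left(29075 + 27616\right) + G{\left(U{\left(-4 - \left(2 - 3\right) \left(1 + 3\right),-5 \right)} \right)} = \left(29075 + 27616\right) + \left(6 - - \frac{-4 - \left(2 - 3\right) \left(1 + 3\right)}{4} + 2 \left(- \frac{-4 - \left(2 - 3\right) \left(1 + 3\right)}{4}\right)^{2}\right) = 56691 + \left(6 - - \frac{-4 - \left(-1\right) 4}{4} + 2 \left(- \frac{-4 - \left(-1\right) 4}{4}\right)^{2}\right) = 56691 + \left(6 - - \frac{-4 - -4}{4} + 2 \left(- \frac{-4 - -4}{4}\right)^{2}\right) = 56691 + \left(6 - - \frac{-4 + 4}{4} + 2 \left(- \frac{-4 + 4}{4}\right)^{2}\right) = 56691 + \left(6 - \left(- \frac{1}{4}\right) 0 + 2 \left(\left(- \frac{1}{4}\right) 0\right)^{2}\right) = 56691 + \left(6 - 0 + 2 \cdot 0^{2}\right) = 56691 + \left(6 + 0 + 2 \cdot 0\right) = 56691 + \left(6 + 0 + 0\right) = 56691 + 6 = 56697$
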